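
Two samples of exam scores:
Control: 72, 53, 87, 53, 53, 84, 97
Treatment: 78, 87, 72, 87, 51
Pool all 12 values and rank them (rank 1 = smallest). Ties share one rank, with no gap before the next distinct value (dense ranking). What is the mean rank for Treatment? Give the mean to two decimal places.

Sorted (ascending): 51, 53, 53, 53, 72, 72, 78, 84, 87, 87, 87, 97
The 3 values of 53 share dense rank 2.
The 2 values of 72 share dense rank 3.
The 3 values of 87 share dense rank 6.
Remaining distinct values take the next consecutive integers.
Treatment values → pooled ranks: 78→4, 87→6, 72→3, 87→6, 51→1
Mean rank = (4 + 6 + 3 + 6 + 1) / 5 = 4.00

4.00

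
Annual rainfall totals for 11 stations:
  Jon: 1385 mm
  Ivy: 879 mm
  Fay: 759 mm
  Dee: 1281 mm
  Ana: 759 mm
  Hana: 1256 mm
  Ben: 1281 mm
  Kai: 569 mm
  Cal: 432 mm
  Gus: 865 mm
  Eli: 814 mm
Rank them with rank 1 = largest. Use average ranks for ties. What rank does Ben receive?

Sorted (descending): 1385, 1281, 1281, 1256, 879, 865, 814, 759, 759, 569, 432
The 2 values of 1281 occupy positions 2–3 → average rank (2+3)/2 = 2.5.
The 2 values of 759 occupy positions 8–9 → average rank (8+9)/2 = 8.5.
Ben has value 1281 mm → rank 2.5.

2.5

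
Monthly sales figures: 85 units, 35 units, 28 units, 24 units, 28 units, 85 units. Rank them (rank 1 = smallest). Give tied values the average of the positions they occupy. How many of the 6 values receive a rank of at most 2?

1

Sorted (ascending): 24, 28, 28, 35, 85, 85
The 2 values of 28 occupy positions 2–3 → average rank (2+3)/2 = 2.5.
The 2 values of 85 occupy positions 5–6 → average rank (5+6)/2 = 5.5.
Ranks ≤ 2: {1} → 1 value.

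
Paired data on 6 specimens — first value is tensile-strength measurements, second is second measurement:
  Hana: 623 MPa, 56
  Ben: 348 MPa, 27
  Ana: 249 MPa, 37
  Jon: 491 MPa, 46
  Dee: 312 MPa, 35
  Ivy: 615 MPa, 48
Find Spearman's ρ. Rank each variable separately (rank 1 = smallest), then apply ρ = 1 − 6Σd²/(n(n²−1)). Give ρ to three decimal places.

Ranks of variable 1: 6, 3, 1, 4, 2, 5
Ranks of variable 2: 6, 1, 3, 4, 2, 5
d = r₁ − r₂: 0, 2, -2, 0, 0, 0
d²: 0, 4, 4, 0, 0, 0; Σd² = 8
ρ = 1 − 6·8/(6·35) = 1 − 48/210 = 0.771

0.771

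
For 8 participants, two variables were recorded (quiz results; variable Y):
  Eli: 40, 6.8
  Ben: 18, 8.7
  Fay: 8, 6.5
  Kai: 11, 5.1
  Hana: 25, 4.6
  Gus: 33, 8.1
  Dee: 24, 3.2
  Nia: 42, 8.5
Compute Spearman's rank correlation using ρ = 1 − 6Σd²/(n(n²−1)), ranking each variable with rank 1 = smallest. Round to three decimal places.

0.310

Ranks of variable 1: 7, 3, 1, 2, 5, 6, 4, 8
Ranks of variable 2: 5, 8, 4, 3, 2, 6, 1, 7
d = r₁ − r₂: 2, -5, -3, -1, 3, 0, 3, 1
d²: 4, 25, 9, 1, 9, 0, 9, 1; Σd² = 58
ρ = 1 − 6·58/(8·63) = 1 − 348/504 = 0.310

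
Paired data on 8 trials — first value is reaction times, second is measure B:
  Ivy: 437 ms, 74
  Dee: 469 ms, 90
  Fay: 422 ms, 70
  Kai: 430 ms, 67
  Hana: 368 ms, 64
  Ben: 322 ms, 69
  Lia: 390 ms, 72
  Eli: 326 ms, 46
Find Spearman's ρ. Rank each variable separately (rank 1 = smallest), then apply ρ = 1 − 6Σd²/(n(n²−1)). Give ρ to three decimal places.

0.714

Ranks of variable 1: 7, 8, 5, 6, 3, 1, 4, 2
Ranks of variable 2: 7, 8, 5, 3, 2, 4, 6, 1
d = r₁ − r₂: 0, 0, 0, 3, 1, -3, -2, 1
d²: 0, 0, 0, 9, 1, 9, 4, 1; Σd² = 24
ρ = 1 − 6·24/(8·63) = 1 − 144/504 = 0.714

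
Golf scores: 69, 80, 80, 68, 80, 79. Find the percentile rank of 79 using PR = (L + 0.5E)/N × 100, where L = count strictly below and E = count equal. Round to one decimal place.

41.7

N = 6.
Strictly below 79: 2. Equal to 79: 1.
PR = (2 + 0.5·1)/6 × 100 = 41.7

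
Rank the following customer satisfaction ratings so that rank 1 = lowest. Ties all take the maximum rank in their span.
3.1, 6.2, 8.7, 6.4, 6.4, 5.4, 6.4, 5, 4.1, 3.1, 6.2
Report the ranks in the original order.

Sorted (ascending): 3.1, 3.1, 4.1, 5, 5.4, 6.2, 6.2, 6.4, 6.4, 6.4, 8.7
The 2 values of 3.1 occupy positions 1–2 → each gets rank 2.
The 2 values of 6.2 occupy positions 6–7 → each gets rank 7.
The 3 values of 6.4 occupy positions 8–10 → each gets rank 10.

2, 7, 11, 10, 10, 5, 10, 4, 3, 2, 7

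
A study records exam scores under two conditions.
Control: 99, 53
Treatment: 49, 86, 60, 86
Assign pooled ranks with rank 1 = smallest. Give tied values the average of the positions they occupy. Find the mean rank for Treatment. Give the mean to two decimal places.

Sorted (ascending): 49, 53, 60, 86, 86, 99
The 2 values of 86 occupy positions 4–5 → average rank (4+5)/2 = 4.5.
Treatment values → pooled ranks: 49→1, 86→4.5, 60→3, 86→4.5
Mean rank = (1 + 4.5 + 3 + 4.5) / 4 = 3.25

3.25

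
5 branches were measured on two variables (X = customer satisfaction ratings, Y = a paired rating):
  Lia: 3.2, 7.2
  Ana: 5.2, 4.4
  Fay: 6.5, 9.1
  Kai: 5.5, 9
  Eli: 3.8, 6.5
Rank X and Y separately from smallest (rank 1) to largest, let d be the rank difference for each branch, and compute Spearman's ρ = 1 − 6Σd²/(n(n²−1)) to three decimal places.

0.600

Ranks of variable 1: 1, 3, 5, 4, 2
Ranks of variable 2: 3, 1, 5, 4, 2
d = r₁ − r₂: -2, 2, 0, 0, 0
d²: 4, 4, 0, 0, 0; Σd² = 8
ρ = 1 − 6·8/(5·24) = 1 − 48/120 = 0.600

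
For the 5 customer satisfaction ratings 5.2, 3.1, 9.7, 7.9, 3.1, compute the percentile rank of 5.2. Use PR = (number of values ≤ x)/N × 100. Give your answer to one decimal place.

60.0

N = 5.
Strictly below 5.2: 2. Equal to 5.2: 1.
PR = 3/5 × 100 = 60.0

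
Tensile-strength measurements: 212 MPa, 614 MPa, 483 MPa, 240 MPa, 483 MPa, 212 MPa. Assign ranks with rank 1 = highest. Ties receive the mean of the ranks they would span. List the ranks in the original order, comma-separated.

Sorted (descending): 614, 483, 483, 240, 212, 212
The 2 values of 483 occupy positions 2–3 → average rank (2+3)/2 = 2.5.
The 2 values of 212 occupy positions 5–6 → average rank (5+6)/2 = 5.5.

5.5, 1, 2.5, 4, 2.5, 5.5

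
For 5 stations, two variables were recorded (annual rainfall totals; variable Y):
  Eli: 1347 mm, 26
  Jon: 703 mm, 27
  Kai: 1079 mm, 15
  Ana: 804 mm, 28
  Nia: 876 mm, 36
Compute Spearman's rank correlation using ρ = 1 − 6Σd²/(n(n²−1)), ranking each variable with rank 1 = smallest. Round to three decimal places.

Ranks of variable 1: 5, 1, 4, 2, 3
Ranks of variable 2: 2, 3, 1, 4, 5
d = r₁ − r₂: 3, -2, 3, -2, -2
d²: 9, 4, 9, 4, 4; Σd² = 30
ρ = 1 − 6·30/(5·24) = 1 − 180/120 = -0.500

-0.500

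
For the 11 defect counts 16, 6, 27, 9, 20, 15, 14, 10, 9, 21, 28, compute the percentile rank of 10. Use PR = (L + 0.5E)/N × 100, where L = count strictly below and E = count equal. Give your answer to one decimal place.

31.8

N = 11.
Strictly below 10: 3. Equal to 10: 1.
PR = (3 + 0.5·1)/11 × 100 = 31.8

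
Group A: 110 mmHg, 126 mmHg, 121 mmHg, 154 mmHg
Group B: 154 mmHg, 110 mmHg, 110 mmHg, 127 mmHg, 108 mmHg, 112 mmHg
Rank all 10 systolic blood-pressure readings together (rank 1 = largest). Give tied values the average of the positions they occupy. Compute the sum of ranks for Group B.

Sorted (descending): 154, 154, 127, 126, 121, 112, 110, 110, 110, 108
The 2 values of 154 occupy positions 1–2 → average rank (1+2)/2 = 1.5.
The 3 values of 110 occupy positions 7–9 → average rank 8.
Group B values → pooled ranks: 154→1.5, 110→8, 110→8, 127→3, 108→10, 112→6
Rank sum = 1.5 + 8 + 8 + 3 + 10 + 6 = 36.5

36.5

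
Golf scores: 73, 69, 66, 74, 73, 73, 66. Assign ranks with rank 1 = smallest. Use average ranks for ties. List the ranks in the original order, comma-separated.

Sorted (ascending): 66, 66, 69, 73, 73, 73, 74
The 2 values of 66 occupy positions 1–2 → average rank (1+2)/2 = 1.5.
The 3 values of 73 occupy positions 4–6 → average rank 5.

5, 3, 1.5, 7, 5, 5, 1.5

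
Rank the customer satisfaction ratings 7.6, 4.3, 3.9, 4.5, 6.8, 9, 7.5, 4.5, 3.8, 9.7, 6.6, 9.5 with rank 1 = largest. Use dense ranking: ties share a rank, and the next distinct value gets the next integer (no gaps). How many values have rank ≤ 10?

11

Sorted (descending): 9.7, 9.5, 9, 7.6, 7.5, 6.8, 6.6, 4.5, 4.5, 4.3, 3.9, 3.8
The 2 values of 4.5 share dense rank 8.
Remaining distinct values take the next consecutive integers.
Ranks ≤ 10: {1, 2, 3, 4, 5, 6, 7, 8, 8, 9, 10} → 11 values.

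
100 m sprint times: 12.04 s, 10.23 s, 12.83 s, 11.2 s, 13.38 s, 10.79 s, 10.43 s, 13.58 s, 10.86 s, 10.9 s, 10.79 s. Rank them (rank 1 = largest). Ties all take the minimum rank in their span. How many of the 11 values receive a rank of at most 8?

Sorted (descending): 13.58, 13.38, 12.83, 12.04, 11.2, 10.9, 10.86, 10.79, 10.79, 10.43, 10.23
The 2 values of 10.79 occupy positions 8–9 → each gets rank 8.
Ranks ≤ 8: {1, 2, 3, 4, 5, 6, 7, 8, 8} → 9 values.

9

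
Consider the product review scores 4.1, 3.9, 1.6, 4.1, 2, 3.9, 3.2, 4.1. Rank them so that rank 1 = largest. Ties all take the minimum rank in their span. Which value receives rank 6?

3.2

Sorted (descending): 4.1, 4.1, 4.1, 3.9, 3.9, 3.2, 2, 1.6
The 3 values of 4.1 occupy positions 1–3 → each gets rank 1.
The 2 values of 3.9 occupy positions 4–5 → each gets rank 4.
Rank 6 → value 3.2.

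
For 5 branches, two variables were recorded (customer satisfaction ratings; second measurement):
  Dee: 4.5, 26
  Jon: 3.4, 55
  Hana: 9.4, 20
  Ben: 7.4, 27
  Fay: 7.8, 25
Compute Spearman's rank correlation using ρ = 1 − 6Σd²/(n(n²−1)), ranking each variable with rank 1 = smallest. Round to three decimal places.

Ranks of variable 1: 2, 1, 5, 3, 4
Ranks of variable 2: 3, 5, 1, 4, 2
d = r₁ − r₂: -1, -4, 4, -1, 2
d²: 1, 16, 16, 1, 4; Σd² = 38
ρ = 1 − 6·38/(5·24) = 1 − 228/120 = -0.900

-0.900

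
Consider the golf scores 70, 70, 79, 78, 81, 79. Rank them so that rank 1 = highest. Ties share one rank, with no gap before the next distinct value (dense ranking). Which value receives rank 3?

Sorted (descending): 81, 79, 79, 78, 70, 70
The 2 values of 79 share dense rank 2.
The 2 values of 70 share dense rank 4.
Remaining distinct values take the next consecutive integers.
Rank 3 → value 78.

78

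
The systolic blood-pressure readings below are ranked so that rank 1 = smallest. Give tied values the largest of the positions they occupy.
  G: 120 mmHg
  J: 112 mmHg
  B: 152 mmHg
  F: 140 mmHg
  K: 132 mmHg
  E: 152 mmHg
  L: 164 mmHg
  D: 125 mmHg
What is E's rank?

7

Sorted (ascending): 112, 120, 125, 132, 140, 152, 152, 164
The 2 values of 152 occupy positions 6–7 → each gets rank 7.
E has value 152 mmHg → rank 7.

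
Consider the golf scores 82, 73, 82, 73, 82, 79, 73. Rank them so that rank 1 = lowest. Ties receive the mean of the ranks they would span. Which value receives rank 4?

79

Sorted (ascending): 73, 73, 73, 79, 82, 82, 82
The 3 values of 73 occupy positions 1–3 → average rank 2.
The 3 values of 82 occupy positions 5–7 → average rank 6.
Rank 4 → value 79.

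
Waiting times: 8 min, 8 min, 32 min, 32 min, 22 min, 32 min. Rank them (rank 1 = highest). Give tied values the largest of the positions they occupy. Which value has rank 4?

22

Sorted (descending): 32, 32, 32, 22, 8, 8
The 3 values of 32 occupy positions 1–3 → each gets rank 3.
The 2 values of 8 occupy positions 5–6 → each gets rank 6.
Rank 4 → value 22.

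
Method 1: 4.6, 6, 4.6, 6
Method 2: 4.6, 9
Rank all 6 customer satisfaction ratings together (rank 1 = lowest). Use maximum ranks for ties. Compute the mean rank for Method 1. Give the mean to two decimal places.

4.00

Sorted (ascending): 4.6, 4.6, 4.6, 6, 6, 9
The 3 values of 4.6 occupy positions 1–3 → each gets rank 3.
The 2 values of 6 occupy positions 4–5 → each gets rank 5.
Method 1 values → pooled ranks: 4.6→3, 6→5, 4.6→3, 6→5
Mean rank = (3 + 5 + 3 + 5) / 4 = 4.00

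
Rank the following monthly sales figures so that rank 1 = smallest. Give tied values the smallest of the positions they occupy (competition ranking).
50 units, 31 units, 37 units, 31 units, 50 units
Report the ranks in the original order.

Sorted (ascending): 31, 31, 37, 50, 50
The 2 values of 31 occupy positions 1–2 → each gets rank 1.
The 2 values of 50 occupy positions 4–5 → each gets rank 4.

4, 1, 3, 1, 4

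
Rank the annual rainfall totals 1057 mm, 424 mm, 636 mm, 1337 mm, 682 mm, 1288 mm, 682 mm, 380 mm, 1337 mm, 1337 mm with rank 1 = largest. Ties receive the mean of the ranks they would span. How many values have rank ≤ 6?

5

Sorted (descending): 1337, 1337, 1337, 1288, 1057, 682, 682, 636, 424, 380
The 3 values of 1337 occupy positions 1–3 → average rank 2.
The 2 values of 682 occupy positions 6–7 → average rank (6+7)/2 = 6.5.
Ranks ≤ 6: {2, 2, 2, 4, 5} → 5 values.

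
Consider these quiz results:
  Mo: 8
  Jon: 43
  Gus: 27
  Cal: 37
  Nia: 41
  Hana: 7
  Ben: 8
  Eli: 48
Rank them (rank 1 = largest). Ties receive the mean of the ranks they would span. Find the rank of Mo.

Sorted (descending): 48, 43, 41, 37, 27, 8, 8, 7
The 2 values of 8 occupy positions 6–7 → average rank (6+7)/2 = 6.5.
Mo has value 8 → rank 6.5.

6.5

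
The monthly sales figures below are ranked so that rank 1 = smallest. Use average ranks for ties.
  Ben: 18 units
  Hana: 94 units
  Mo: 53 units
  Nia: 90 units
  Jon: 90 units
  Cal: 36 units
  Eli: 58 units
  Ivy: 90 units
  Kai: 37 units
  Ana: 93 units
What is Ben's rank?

Sorted (ascending): 18, 36, 37, 53, 58, 90, 90, 90, 93, 94
The 3 values of 90 occupy positions 6–8 → average rank 7.
Ben has value 18 units → rank 1.

1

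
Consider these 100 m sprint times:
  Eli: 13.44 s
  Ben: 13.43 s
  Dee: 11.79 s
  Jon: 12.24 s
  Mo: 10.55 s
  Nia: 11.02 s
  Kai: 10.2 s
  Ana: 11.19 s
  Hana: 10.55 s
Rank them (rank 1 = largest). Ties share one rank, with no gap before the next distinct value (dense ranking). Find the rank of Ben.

Sorted (descending): 13.44, 13.43, 12.24, 11.79, 11.19, 11.02, 10.55, 10.55, 10.2
The 2 values of 10.55 share dense rank 7.
Remaining distinct values take the next consecutive integers.
Ben has value 13.43 s → rank 2.

2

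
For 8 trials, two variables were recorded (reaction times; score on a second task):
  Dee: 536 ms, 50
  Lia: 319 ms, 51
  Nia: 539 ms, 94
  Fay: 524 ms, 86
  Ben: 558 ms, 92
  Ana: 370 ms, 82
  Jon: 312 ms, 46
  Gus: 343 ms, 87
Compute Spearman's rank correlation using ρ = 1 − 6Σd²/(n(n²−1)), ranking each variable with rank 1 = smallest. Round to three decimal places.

Ranks of variable 1: 6, 2, 7, 5, 8, 4, 1, 3
Ranks of variable 2: 2, 3, 8, 5, 7, 4, 1, 6
d = r₁ − r₂: 4, -1, -1, 0, 1, 0, 0, -3
d²: 16, 1, 1, 0, 1, 0, 0, 9; Σd² = 28
ρ = 1 − 6·28/(8·63) = 1 − 168/504 = 0.667

0.667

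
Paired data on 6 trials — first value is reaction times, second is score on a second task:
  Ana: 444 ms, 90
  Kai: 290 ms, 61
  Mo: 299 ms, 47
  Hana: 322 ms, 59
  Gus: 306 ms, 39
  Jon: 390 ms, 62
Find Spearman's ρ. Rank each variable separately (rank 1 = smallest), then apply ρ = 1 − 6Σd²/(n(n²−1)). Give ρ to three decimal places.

Ranks of variable 1: 6, 1, 2, 4, 3, 5
Ranks of variable 2: 6, 4, 2, 3, 1, 5
d = r₁ − r₂: 0, -3, 0, 1, 2, 0
d²: 0, 9, 0, 1, 4, 0; Σd² = 14
ρ = 1 − 6·14/(6·35) = 1 − 84/210 = 0.600

0.600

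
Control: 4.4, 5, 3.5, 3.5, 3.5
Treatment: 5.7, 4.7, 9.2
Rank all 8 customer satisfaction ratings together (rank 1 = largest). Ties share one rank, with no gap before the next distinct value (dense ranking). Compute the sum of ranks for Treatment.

7

Sorted (descending): 9.2, 5.7, 5, 4.7, 4.4, 3.5, 3.5, 3.5
The 3 values of 3.5 share dense rank 6.
Remaining distinct values take the next consecutive integers.
Treatment values → pooled ranks: 5.7→2, 4.7→4, 9.2→1
Rank sum = 2 + 4 + 1 = 7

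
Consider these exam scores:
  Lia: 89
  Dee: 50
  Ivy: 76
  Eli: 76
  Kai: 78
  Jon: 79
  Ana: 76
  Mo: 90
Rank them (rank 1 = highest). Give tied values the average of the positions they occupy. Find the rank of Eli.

Sorted (descending): 90, 89, 79, 78, 76, 76, 76, 50
The 3 values of 76 occupy positions 5–7 → average rank 6.
Eli has value 76 → rank 6.

6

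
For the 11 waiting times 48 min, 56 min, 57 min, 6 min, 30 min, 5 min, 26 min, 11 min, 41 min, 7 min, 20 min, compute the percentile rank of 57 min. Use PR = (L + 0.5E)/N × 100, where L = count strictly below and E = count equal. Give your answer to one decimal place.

N = 11.
Strictly below 57: 10. Equal to 57: 1.
PR = (10 + 0.5·1)/11 × 100 = 95.5

95.5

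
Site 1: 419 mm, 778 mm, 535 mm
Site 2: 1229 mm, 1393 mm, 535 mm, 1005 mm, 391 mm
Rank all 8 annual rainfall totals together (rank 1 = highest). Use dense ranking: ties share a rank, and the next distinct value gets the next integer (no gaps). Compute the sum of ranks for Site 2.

Sorted (descending): 1393, 1229, 1005, 778, 535, 535, 419, 391
The 2 values of 535 share dense rank 5.
Remaining distinct values take the next consecutive integers.
Site 2 values → pooled ranks: 1229→2, 1393→1, 535→5, 1005→3, 391→7
Rank sum = 2 + 1 + 5 + 3 + 7 = 18

18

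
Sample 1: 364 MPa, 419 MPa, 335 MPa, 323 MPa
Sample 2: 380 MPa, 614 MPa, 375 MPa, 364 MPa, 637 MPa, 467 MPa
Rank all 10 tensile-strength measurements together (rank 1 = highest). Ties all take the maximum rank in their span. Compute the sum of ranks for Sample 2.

Sorted (descending): 637, 614, 467, 419, 380, 375, 364, 364, 335, 323
The 2 values of 364 occupy positions 7–8 → each gets rank 8.
Sample 2 values → pooled ranks: 380→5, 614→2, 375→6, 364→8, 637→1, 467→3
Rank sum = 5 + 2 + 6 + 8 + 1 + 3 = 25

25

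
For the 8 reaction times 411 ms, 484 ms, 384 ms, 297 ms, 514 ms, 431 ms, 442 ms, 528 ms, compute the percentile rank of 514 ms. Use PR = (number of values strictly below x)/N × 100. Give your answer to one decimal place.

N = 8.
Strictly below 514: 6. Equal to 514: 1.
PR = 6/8 × 100 = 75.0

75.0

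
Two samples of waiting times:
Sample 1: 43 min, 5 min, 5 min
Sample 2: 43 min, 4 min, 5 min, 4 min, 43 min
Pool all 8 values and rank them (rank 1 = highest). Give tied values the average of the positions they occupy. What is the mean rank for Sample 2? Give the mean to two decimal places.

Sorted (descending): 43, 43, 43, 5, 5, 5, 4, 4
The 3 values of 43 occupy positions 1–3 → average rank 2.
The 3 values of 5 occupy positions 4–6 → average rank 5.
The 2 values of 4 occupy positions 7–8 → average rank (7+8)/2 = 7.5.
Sample 2 values → pooled ranks: 43→2, 4→7.5, 5→5, 4→7.5, 43→2
Mean rank = (2 + 7.5 + 5 + 7.5 + 2) / 5 = 4.80

4.80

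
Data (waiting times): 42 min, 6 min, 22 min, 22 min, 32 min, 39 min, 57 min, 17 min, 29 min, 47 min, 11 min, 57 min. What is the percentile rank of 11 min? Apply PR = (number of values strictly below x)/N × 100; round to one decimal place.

N = 12.
Strictly below 11: 1. Equal to 11: 1.
PR = 1/12 × 100 = 8.3

8.3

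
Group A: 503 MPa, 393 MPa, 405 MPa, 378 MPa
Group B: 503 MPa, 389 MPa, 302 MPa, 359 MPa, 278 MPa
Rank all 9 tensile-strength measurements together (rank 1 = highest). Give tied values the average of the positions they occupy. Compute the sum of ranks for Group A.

14.5

Sorted (descending): 503, 503, 405, 393, 389, 378, 359, 302, 278
The 2 values of 503 occupy positions 1–2 → average rank (1+2)/2 = 1.5.
Group A values → pooled ranks: 503→1.5, 393→4, 405→3, 378→6
Rank sum = 1.5 + 4 + 3 + 6 = 14.5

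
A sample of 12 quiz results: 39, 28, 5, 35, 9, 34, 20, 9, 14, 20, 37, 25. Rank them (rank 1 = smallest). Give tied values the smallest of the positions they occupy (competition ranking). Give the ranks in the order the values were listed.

Sorted (ascending): 5, 9, 9, 14, 20, 20, 25, 28, 34, 35, 37, 39
The 2 values of 9 occupy positions 2–3 → each gets rank 2.
The 2 values of 20 occupy positions 5–6 → each gets rank 5.

12, 8, 1, 10, 2, 9, 5, 2, 4, 5, 11, 7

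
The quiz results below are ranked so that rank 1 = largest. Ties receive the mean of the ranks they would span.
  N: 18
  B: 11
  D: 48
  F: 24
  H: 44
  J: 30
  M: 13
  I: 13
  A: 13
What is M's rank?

Sorted (descending): 48, 44, 30, 24, 18, 13, 13, 13, 11
The 3 values of 13 occupy positions 6–8 → average rank 7.
M has value 13 → rank 7.

7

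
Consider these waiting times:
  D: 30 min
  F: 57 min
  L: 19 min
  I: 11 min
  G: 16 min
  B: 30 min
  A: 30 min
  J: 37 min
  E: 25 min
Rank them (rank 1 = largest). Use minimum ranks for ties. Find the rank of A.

3

Sorted (descending): 57, 37, 30, 30, 30, 25, 19, 16, 11
The 3 values of 30 occupy positions 3–5 → each gets rank 3.
A has value 30 min → rank 3.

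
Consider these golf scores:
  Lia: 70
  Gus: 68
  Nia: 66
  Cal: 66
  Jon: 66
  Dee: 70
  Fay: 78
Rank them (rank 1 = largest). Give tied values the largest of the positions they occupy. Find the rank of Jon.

7

Sorted (descending): 78, 70, 70, 68, 66, 66, 66
The 2 values of 70 occupy positions 2–3 → each gets rank 3.
The 3 values of 66 occupy positions 5–7 → each gets rank 7.
Jon has value 66 → rank 7.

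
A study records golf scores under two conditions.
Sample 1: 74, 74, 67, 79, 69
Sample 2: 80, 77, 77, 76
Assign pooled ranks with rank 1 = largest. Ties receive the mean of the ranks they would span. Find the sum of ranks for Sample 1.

32

Sorted (descending): 80, 79, 77, 77, 76, 74, 74, 69, 67
The 2 values of 77 occupy positions 3–4 → average rank (3+4)/2 = 3.5.
The 2 values of 74 occupy positions 6–7 → average rank (6+7)/2 = 6.5.
Sample 1 values → pooled ranks: 74→6.5, 74→6.5, 67→9, 79→2, 69→8
Rank sum = 6.5 + 6.5 + 9 + 2 + 8 = 32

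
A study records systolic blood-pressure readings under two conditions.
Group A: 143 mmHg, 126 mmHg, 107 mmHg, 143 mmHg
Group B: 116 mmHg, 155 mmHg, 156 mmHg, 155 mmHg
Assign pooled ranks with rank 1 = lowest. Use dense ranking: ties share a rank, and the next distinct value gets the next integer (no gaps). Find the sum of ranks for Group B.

Sorted (ascending): 107, 116, 126, 143, 143, 155, 155, 156
The 2 values of 143 share dense rank 4.
The 2 values of 155 share dense rank 5.
Remaining distinct values take the next consecutive integers.
Group B values → pooled ranks: 116→2, 155→5, 156→6, 155→5
Rank sum = 2 + 5 + 6 + 5 = 18

18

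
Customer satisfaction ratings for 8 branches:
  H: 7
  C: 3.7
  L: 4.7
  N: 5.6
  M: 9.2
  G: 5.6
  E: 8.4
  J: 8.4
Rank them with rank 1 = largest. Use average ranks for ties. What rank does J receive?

Sorted (descending): 9.2, 8.4, 8.4, 7, 5.6, 5.6, 4.7, 3.7
The 2 values of 8.4 occupy positions 2–3 → average rank (2+3)/2 = 2.5.
The 2 values of 5.6 occupy positions 5–6 → average rank (5+6)/2 = 5.5.
J has value 8.4 → rank 2.5.

2.5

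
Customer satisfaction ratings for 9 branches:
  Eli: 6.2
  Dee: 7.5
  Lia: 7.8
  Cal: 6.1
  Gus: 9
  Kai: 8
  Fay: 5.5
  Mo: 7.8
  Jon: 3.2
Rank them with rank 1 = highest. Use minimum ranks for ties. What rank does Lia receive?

3

Sorted (descending): 9, 8, 7.8, 7.8, 7.5, 6.2, 6.1, 5.5, 3.2
The 2 values of 7.8 occupy positions 3–4 → each gets rank 3.
Lia has value 7.8 → rank 3.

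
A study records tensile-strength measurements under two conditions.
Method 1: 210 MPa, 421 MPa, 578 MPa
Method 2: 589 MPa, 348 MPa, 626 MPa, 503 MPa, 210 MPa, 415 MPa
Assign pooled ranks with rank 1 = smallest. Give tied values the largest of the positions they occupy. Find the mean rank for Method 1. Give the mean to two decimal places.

4.67

Sorted (ascending): 210, 210, 348, 415, 421, 503, 578, 589, 626
The 2 values of 210 occupy positions 1–2 → each gets rank 2.
Method 1 values → pooled ranks: 210→2, 421→5, 578→7
Mean rank = (2 + 5 + 7) / 3 = 4.67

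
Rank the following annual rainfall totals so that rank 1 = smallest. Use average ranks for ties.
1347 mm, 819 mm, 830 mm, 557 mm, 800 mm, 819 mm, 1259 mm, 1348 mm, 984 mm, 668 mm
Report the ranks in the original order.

9, 4.5, 6, 1, 3, 4.5, 8, 10, 7, 2

Sorted (ascending): 557, 668, 800, 819, 819, 830, 984, 1259, 1347, 1348
The 2 values of 819 occupy positions 4–5 → average rank (4+5)/2 = 4.5.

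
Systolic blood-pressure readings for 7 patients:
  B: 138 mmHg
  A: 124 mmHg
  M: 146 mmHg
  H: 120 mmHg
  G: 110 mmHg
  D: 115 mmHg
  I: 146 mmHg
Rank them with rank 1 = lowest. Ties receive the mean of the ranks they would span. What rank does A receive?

Sorted (ascending): 110, 115, 120, 124, 138, 146, 146
The 2 values of 146 occupy positions 6–7 → average rank (6+7)/2 = 6.5.
A has value 124 mmHg → rank 4.

4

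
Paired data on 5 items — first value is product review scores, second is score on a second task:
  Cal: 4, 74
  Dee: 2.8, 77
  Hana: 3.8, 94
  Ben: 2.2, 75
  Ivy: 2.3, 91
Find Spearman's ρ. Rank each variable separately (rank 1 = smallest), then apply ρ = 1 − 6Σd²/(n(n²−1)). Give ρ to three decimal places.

Ranks of variable 1: 5, 3, 4, 1, 2
Ranks of variable 2: 1, 3, 5, 2, 4
d = r₁ − r₂: 4, 0, -1, -1, -2
d²: 16, 0, 1, 1, 4; Σd² = 22
ρ = 1 − 6·22/(5·24) = 1 − 132/120 = -0.100

-0.100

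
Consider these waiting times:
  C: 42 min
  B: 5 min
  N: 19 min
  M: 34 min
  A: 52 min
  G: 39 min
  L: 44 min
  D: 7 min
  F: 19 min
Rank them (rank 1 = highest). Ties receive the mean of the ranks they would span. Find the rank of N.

Sorted (descending): 52, 44, 42, 39, 34, 19, 19, 7, 5
The 2 values of 19 occupy positions 6–7 → average rank (6+7)/2 = 6.5.
N has value 19 min → rank 6.5.

6.5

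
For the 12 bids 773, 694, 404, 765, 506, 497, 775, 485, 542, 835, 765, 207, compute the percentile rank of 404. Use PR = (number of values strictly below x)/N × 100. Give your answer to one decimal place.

N = 12.
Strictly below 404: 1. Equal to 404: 1.
PR = 1/12 × 100 = 8.3

8.3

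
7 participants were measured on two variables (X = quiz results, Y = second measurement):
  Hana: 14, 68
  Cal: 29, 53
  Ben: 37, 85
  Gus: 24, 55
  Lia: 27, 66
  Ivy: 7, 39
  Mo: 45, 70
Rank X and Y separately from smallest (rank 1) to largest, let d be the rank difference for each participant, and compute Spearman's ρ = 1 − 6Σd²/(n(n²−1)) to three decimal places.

0.643

Ranks of variable 1: 2, 5, 6, 3, 4, 1, 7
Ranks of variable 2: 5, 2, 7, 3, 4, 1, 6
d = r₁ − r₂: -3, 3, -1, 0, 0, 0, 1
d²: 9, 9, 1, 0, 0, 0, 1; Σd² = 20
ρ = 1 − 6·20/(7·48) = 1 − 120/336 = 0.643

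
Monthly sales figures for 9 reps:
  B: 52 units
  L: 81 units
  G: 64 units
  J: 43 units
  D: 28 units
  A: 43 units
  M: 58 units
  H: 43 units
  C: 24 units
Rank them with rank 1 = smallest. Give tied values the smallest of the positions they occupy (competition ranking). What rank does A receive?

3

Sorted (ascending): 24, 28, 43, 43, 43, 52, 58, 64, 81
The 3 values of 43 occupy positions 3–5 → each gets rank 3.
A has value 43 units → rank 3.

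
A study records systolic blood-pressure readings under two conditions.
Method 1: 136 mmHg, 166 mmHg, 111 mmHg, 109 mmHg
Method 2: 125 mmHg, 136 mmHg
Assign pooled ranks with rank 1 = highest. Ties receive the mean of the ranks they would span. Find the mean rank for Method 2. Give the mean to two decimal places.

3.25

Sorted (descending): 166, 136, 136, 125, 111, 109
The 2 values of 136 occupy positions 2–3 → average rank (2+3)/2 = 2.5.
Method 2 values → pooled ranks: 125→4, 136→2.5
Mean rank = (4 + 2.5) / 2 = 3.25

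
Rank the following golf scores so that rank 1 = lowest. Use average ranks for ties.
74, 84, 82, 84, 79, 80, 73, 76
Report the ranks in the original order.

2, 7.5, 6, 7.5, 4, 5, 1, 3

Sorted (ascending): 73, 74, 76, 79, 80, 82, 84, 84
The 2 values of 84 occupy positions 7–8 → average rank (7+8)/2 = 7.5.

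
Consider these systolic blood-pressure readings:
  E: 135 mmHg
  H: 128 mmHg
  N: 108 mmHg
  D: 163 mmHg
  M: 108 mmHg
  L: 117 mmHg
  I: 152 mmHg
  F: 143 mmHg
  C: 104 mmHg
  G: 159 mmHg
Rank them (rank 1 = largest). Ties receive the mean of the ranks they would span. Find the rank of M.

8.5

Sorted (descending): 163, 159, 152, 143, 135, 128, 117, 108, 108, 104
The 2 values of 108 occupy positions 8–9 → average rank (8+9)/2 = 8.5.
M has value 108 mmHg → rank 8.5.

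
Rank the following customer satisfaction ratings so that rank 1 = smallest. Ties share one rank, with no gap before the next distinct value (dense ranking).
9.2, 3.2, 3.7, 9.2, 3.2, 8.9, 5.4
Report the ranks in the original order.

5, 1, 2, 5, 1, 4, 3

Sorted (ascending): 3.2, 3.2, 3.7, 5.4, 8.9, 9.2, 9.2
The 2 values of 3.2 share dense rank 1.
The 2 values of 9.2 share dense rank 5.
Remaining distinct values take the next consecutive integers.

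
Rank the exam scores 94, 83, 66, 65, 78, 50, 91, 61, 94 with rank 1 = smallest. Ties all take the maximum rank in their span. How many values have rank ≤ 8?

7

Sorted (ascending): 50, 61, 65, 66, 78, 83, 91, 94, 94
The 2 values of 94 occupy positions 8–9 → each gets rank 9.
Ranks ≤ 8: {1, 2, 3, 4, 5, 6, 7} → 7 values.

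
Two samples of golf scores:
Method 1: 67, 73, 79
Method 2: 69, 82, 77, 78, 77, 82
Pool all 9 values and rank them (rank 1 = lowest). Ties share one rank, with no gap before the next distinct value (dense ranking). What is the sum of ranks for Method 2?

29

Sorted (ascending): 67, 69, 73, 77, 77, 78, 79, 82, 82
The 2 values of 77 share dense rank 4.
The 2 values of 82 share dense rank 7.
Remaining distinct values take the next consecutive integers.
Method 2 values → pooled ranks: 69→2, 82→7, 77→4, 78→5, 77→4, 82→7
Rank sum = 2 + 7 + 4 + 5 + 4 + 7 = 29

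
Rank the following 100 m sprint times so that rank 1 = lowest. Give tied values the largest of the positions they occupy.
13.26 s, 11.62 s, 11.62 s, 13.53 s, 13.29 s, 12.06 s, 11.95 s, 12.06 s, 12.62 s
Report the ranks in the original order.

7, 2, 2, 9, 8, 5, 3, 5, 6

Sorted (ascending): 11.62, 11.62, 11.95, 12.06, 12.06, 12.62, 13.26, 13.29, 13.53
The 2 values of 11.62 occupy positions 1–2 → each gets rank 2.
The 2 values of 12.06 occupy positions 4–5 → each gets rank 5.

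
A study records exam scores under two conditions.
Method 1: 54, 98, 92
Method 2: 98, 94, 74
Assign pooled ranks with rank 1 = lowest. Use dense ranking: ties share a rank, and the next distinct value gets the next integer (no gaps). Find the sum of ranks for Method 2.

11

Sorted (ascending): 54, 74, 92, 94, 98, 98
The 2 values of 98 share dense rank 5.
Remaining distinct values take the next consecutive integers.
Method 2 values → pooled ranks: 98→5, 94→4, 74→2
Rank sum = 5 + 4 + 2 = 11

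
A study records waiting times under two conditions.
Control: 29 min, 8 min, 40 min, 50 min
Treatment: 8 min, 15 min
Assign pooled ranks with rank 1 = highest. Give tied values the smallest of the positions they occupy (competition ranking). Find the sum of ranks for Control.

11

Sorted (descending): 50, 40, 29, 15, 8, 8
The 2 values of 8 occupy positions 5–6 → each gets rank 5.
Control values → pooled ranks: 29→3, 8→5, 40→2, 50→1
Rank sum = 3 + 5 + 2 + 1 = 11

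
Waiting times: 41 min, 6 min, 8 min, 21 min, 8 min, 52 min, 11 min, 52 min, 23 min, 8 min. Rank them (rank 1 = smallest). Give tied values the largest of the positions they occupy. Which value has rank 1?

6

Sorted (ascending): 6, 8, 8, 8, 11, 21, 23, 41, 52, 52
The 3 values of 8 occupy positions 2–4 → each gets rank 4.
The 2 values of 52 occupy positions 9–10 → each gets rank 10.
Rank 1 → value 6.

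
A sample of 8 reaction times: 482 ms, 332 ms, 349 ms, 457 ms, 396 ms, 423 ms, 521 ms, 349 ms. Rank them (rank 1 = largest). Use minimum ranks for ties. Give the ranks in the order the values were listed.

Sorted (descending): 521, 482, 457, 423, 396, 349, 349, 332
The 2 values of 349 occupy positions 6–7 → each gets rank 6.

2, 8, 6, 3, 5, 4, 1, 6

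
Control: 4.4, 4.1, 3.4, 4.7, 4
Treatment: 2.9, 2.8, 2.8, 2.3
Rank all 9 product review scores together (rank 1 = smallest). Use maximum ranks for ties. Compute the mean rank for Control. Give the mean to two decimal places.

Sorted (ascending): 2.3, 2.8, 2.8, 2.9, 3.4, 4, 4.1, 4.4, 4.7
The 2 values of 2.8 occupy positions 2–3 → each gets rank 3.
Control values → pooled ranks: 4.4→8, 4.1→7, 3.4→5, 4.7→9, 4→6
Mean rank = (8 + 7 + 5 + 9 + 6) / 5 = 7.00

7.00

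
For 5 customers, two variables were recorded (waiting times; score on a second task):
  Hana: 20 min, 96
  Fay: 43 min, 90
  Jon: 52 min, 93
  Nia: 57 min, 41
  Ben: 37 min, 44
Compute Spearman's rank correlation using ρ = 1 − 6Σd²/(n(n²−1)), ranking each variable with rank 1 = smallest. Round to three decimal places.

Ranks of variable 1: 1, 3, 4, 5, 2
Ranks of variable 2: 5, 3, 4, 1, 2
d = r₁ − r₂: -4, 0, 0, 4, 0
d²: 16, 0, 0, 16, 0; Σd² = 32
ρ = 1 − 6·32/(5·24) = 1 − 192/120 = -0.600

-0.600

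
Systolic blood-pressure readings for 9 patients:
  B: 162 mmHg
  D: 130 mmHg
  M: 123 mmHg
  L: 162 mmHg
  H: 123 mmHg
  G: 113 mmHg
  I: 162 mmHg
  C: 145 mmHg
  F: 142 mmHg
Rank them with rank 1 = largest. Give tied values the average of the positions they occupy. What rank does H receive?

7.5

Sorted (descending): 162, 162, 162, 145, 142, 130, 123, 123, 113
The 3 values of 162 occupy positions 1–3 → average rank 2.
The 2 values of 123 occupy positions 7–8 → average rank (7+8)/2 = 7.5.
H has value 123 mmHg → rank 7.5.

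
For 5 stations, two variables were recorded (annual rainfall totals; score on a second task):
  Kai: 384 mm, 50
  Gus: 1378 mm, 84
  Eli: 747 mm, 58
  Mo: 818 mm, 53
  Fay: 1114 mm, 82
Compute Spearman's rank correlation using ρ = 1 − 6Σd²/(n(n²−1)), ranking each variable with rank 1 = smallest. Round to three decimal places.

Ranks of variable 1: 1, 5, 2, 3, 4
Ranks of variable 2: 1, 5, 3, 2, 4
d = r₁ − r₂: 0, 0, -1, 1, 0
d²: 0, 0, 1, 1, 0; Σd² = 2
ρ = 1 − 6·2/(5·24) = 1 − 12/120 = 0.900

0.900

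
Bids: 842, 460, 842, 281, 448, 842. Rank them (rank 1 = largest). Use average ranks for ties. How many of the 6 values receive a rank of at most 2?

Sorted (descending): 842, 842, 842, 460, 448, 281
The 3 values of 842 occupy positions 1–3 → average rank 2.
Ranks ≤ 2: {2, 2, 2} → 3 values.

3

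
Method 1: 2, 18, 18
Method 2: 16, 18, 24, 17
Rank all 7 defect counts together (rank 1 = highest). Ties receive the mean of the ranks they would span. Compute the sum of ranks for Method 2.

15

Sorted (descending): 24, 18, 18, 18, 17, 16, 2
The 3 values of 18 occupy positions 2–4 → average rank 3.
Method 2 values → pooled ranks: 16→6, 18→3, 24→1, 17→5
Rank sum = 6 + 3 + 1 + 5 = 15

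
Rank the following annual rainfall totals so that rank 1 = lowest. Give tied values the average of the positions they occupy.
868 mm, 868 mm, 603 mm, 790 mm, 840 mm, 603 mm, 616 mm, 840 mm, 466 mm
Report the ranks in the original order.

Sorted (ascending): 466, 603, 603, 616, 790, 840, 840, 868, 868
The 2 values of 603 occupy positions 2–3 → average rank (2+3)/2 = 2.5.
The 2 values of 840 occupy positions 6–7 → average rank (6+7)/2 = 6.5.
The 2 values of 868 occupy positions 8–9 → average rank (8+9)/2 = 8.5.

8.5, 8.5, 2.5, 5, 6.5, 2.5, 4, 6.5, 1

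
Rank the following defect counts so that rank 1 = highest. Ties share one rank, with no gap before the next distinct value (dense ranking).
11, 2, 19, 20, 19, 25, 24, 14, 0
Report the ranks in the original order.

Sorted (descending): 25, 24, 20, 19, 19, 14, 11, 2, 0
The 2 values of 19 share dense rank 4.
Remaining distinct values take the next consecutive integers.

6, 7, 4, 3, 4, 1, 2, 5, 8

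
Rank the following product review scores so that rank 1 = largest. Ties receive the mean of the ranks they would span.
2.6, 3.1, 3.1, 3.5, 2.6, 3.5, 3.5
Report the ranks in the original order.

6.5, 4.5, 4.5, 2, 6.5, 2, 2

Sorted (descending): 3.5, 3.5, 3.5, 3.1, 3.1, 2.6, 2.6
The 3 values of 3.5 occupy positions 1–3 → average rank 2.
The 2 values of 3.1 occupy positions 4–5 → average rank (4+5)/2 = 4.5.
The 2 values of 2.6 occupy positions 6–7 → average rank (6+7)/2 = 6.5.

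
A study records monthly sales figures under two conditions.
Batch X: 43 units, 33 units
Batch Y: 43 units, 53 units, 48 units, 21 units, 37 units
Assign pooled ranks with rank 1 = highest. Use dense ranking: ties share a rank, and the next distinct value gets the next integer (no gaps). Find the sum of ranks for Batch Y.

Sorted (descending): 53, 48, 43, 43, 37, 33, 21
The 2 values of 43 share dense rank 3.
Remaining distinct values take the next consecutive integers.
Batch Y values → pooled ranks: 43→3, 53→1, 48→2, 21→6, 37→4
Rank sum = 3 + 1 + 2 + 6 + 4 = 16

16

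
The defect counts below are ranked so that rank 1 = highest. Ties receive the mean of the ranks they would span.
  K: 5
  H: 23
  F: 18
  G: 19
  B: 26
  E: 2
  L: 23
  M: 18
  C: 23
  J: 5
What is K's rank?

8.5

Sorted (descending): 26, 23, 23, 23, 19, 18, 18, 5, 5, 2
The 3 values of 23 occupy positions 2–4 → average rank 3.
The 2 values of 18 occupy positions 6–7 → average rank (6+7)/2 = 6.5.
The 2 values of 5 occupy positions 8–9 → average rank (8+9)/2 = 8.5.
K has value 5 → rank 8.5.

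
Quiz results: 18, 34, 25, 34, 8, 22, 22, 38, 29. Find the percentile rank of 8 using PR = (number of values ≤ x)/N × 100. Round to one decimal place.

11.1

N = 9.
Strictly below 8: 0. Equal to 8: 1.
PR = 1/9 × 100 = 11.1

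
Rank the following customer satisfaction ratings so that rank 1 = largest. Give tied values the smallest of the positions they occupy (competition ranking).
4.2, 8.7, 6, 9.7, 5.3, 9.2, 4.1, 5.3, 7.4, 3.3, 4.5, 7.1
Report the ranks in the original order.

10, 3, 6, 1, 7, 2, 11, 7, 4, 12, 9, 5

Sorted (descending): 9.7, 9.2, 8.7, 7.4, 7.1, 6, 5.3, 5.3, 4.5, 4.2, 4.1, 3.3
The 2 values of 5.3 occupy positions 7–8 → each gets rank 7.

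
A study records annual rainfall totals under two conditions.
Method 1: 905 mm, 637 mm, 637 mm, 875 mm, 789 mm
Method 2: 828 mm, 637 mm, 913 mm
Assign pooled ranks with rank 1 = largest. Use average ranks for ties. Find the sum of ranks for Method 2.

Sorted (descending): 913, 905, 875, 828, 789, 637, 637, 637
The 3 values of 637 occupy positions 6–8 → average rank 7.
Method 2 values → pooled ranks: 828→4, 637→7, 913→1
Rank sum = 4 + 7 + 1 = 12

12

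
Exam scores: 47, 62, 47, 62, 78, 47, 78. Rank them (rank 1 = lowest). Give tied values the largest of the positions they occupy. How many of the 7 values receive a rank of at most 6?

Sorted (ascending): 47, 47, 47, 62, 62, 78, 78
The 3 values of 47 occupy positions 1–3 → each gets rank 3.
The 2 values of 62 occupy positions 4–5 → each gets rank 5.
The 2 values of 78 occupy positions 6–7 → each gets rank 7.
Ranks ≤ 6: {3, 3, 3, 5, 5} → 5 values.

5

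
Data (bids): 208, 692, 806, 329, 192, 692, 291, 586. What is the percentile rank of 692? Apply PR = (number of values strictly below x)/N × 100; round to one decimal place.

N = 8.
Strictly below 692: 5. Equal to 692: 2.
PR = 5/8 × 100 = 62.5

62.5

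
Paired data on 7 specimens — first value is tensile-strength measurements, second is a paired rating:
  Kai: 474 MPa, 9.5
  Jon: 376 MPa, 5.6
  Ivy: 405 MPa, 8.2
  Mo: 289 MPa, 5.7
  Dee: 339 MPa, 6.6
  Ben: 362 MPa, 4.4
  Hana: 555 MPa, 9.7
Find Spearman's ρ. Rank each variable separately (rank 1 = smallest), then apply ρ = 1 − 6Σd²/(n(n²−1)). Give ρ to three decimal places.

Ranks of variable 1: 6, 4, 5, 1, 2, 3, 7
Ranks of variable 2: 6, 2, 5, 3, 4, 1, 7
d = r₁ − r₂: 0, 2, 0, -2, -2, 2, 0
d²: 0, 4, 0, 4, 4, 4, 0; Σd² = 16
ρ = 1 − 6·16/(7·48) = 1 − 96/336 = 0.714

0.714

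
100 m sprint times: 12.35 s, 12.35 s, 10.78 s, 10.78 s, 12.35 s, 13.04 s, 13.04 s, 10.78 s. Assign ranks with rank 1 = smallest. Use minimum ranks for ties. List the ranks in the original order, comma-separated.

4, 4, 1, 1, 4, 7, 7, 1

Sorted (ascending): 10.78, 10.78, 10.78, 12.35, 12.35, 12.35, 13.04, 13.04
The 3 values of 10.78 occupy positions 1–3 → each gets rank 1.
The 3 values of 12.35 occupy positions 4–6 → each gets rank 4.
The 2 values of 13.04 occupy positions 7–8 → each gets rank 7.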